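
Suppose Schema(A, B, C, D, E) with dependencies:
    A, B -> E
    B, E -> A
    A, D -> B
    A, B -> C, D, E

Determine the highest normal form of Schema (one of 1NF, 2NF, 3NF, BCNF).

BCNF

Candidate keys: {A, B}, {A, D}, {B, E}. Prime attributes: {A, B, D, E}.
Every FD has a superkey on the left, so the relation is in BCNF.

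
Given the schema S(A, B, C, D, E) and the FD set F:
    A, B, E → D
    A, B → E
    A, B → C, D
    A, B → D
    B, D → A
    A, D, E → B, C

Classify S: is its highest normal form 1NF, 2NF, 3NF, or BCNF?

BCNF

Candidate keys: {A, B}, {A, D, E}, {B, D}. Prime attributes: {A, B, D, E}.
Every FD has a superkey on the left, so the relation is in BCNF.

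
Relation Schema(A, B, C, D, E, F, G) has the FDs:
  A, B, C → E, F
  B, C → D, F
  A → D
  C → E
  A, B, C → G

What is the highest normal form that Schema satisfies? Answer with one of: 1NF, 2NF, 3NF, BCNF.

1NF

Candidate key: {A, B, C}. Prime attributes: {A, B, C}.
For B, C → D, F we have {B, C}⁺ = {B, C, D, E, F}; {B, C} is not a superkey, so BCNF fails.
Because {D, F} are non-prime and the left side of B, C → D, F is not a superkey, the relation is not in 3NF.
{A} is a proper subset of the key {A, B, C}, and {A}⁺ contains the non-prime attribute {D} — a partial dependency, so 2NF is violated.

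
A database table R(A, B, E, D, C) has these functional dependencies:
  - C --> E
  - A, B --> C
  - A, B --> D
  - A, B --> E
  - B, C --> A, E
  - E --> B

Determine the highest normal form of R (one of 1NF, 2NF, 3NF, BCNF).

Candidate keys: {A, B}, {A, E}, {C}. Prime attributes: {A, B, C, E}.
For E --> B we have {E}⁺ = {B, E}; {E} is not a superkey, so BCNF fails.
Its right-hand attributes {B} are all prime, as are those of every other non-superkey FD — the relation is in 3NF.

3NF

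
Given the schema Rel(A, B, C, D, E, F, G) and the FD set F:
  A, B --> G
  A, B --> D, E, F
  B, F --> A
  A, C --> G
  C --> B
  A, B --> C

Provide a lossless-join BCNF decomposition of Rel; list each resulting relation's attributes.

Candidate keys of the original relation: {A, B}, {A, C}, {B, F}, {C, F}.
In {A, B, C, D, E, F, G}, {C} is not a superkey ({C}⁺ restricted to this set is {B, C}), so split on C --> B into {B, C} and {A, C, D, E, F, G}.
{B, C}: every determinant is a superkey — BCNF.
{A, C, D, E, F, G}: every determinant is a superkey — BCNF.

{A, C, D, E, F, G}; {B, C}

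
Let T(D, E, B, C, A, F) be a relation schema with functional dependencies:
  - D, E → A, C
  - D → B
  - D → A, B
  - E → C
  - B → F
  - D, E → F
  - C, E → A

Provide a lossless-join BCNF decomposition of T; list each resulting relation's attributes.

Candidate key of the original relation: {D, E}.
{A, B, C, D, E, F}: {D} determines {A, B, D, F} here but is not a superkey — split on D → A, B, F, giving {A, B, D, F} and {C, D, E}.
{A, B, D, F}: {B} determines {B, F} here but is not a superkey — split on B → F, giving {B, F} and {A, B, D}.
{B, F}: every determinant is a superkey — BCNF.
{A, B, D}: every determinant is a superkey — BCNF.
{C, D, E}: {E} determines {C, E} here but is not a superkey — split on E → C, giving {C, E} and {D, E}.
{C, E}: every determinant is a superkey — BCNF.
{D, E}: every determinant is a superkey — BCNF.

{A, B, D}; {B, F}; {C, E}; {D, E}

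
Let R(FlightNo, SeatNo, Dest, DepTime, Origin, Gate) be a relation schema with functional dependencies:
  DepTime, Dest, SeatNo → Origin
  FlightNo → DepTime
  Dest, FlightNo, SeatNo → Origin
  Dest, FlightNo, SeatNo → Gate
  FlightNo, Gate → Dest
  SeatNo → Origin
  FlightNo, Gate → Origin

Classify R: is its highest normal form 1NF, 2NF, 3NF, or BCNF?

1NF

Candidate keys: {Dest, FlightNo, SeatNo}, {FlightNo, Gate, SeatNo}. Prime attributes: {Dest, FlightNo, Gate, SeatNo}.
DepTime, Dest, SeatNo → Origin breaks BCNF: {DepTime, Dest, SeatNo}⁺ = {DepTime, Dest, Origin, SeatNo}, so {DepTime, Dest, SeatNo} is not a superkey.
DepTime, Dest, SeatNo → Origin determines the non-prime attribute {Origin} from a non-superkey — 3NF is violated.
Since {FlightNo} ⊂ {Dest, FlightNo, SeatNo} and {FlightNo}⁺ ⊇ {DepTime} with {DepTime} non-prime, there is a partial dependency; 2NF fails.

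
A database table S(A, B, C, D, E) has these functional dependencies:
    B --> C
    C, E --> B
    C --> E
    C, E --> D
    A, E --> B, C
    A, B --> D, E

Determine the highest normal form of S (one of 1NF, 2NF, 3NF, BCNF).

1NF

Candidate keys: {A, B}, {A, C}, {A, E}. Prime attributes: {A, B, C, E}.
B --> C breaks BCNF: {B}⁺ = {B, C, D, E}, so {B} is not a superkey.
Because {D} is non-prime and the left side of C, E --> D is not a superkey, the relation is not in 3NF.
{B} is a proper subset of the key {A, B}, and {B}⁺ contains the non-prime attribute {D} — a partial dependency, so 2NF is violated.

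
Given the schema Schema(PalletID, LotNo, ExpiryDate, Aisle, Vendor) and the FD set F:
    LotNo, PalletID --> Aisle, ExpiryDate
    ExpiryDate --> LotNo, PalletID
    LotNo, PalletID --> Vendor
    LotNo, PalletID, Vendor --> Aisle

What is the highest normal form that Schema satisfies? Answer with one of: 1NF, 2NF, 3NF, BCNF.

BCNF

Candidate keys: {ExpiryDate}, {LotNo, PalletID}. Prime attributes: {ExpiryDate, LotNo, PalletID}.
Each dependency's left side is a superkey — BCNF holds.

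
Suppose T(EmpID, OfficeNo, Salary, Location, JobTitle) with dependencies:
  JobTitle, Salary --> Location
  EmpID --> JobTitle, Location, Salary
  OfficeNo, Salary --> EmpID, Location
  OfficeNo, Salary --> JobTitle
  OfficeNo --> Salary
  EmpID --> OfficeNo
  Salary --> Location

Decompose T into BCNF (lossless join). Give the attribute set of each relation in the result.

Candidate keys of the original relation: {EmpID}, {OfficeNo}.
In {EmpID, JobTitle, Location, OfficeNo, Salary}, {JobTitle, Salary} is not a superkey ({JobTitle, Salary}⁺ restricted to this set is {JobTitle, Location, Salary}), so split on JobTitle, Salary --> Location into {JobTitle, Location, Salary} and {EmpID, JobTitle, OfficeNo, Salary}.
In {JobTitle, Location, Salary}, {Salary} is not a superkey ({Salary}⁺ restricted to this set is {Location, Salary}), so split on Salary --> Location into {Location, Salary} and {JobTitle, Salary}.
{Location, Salary} has no BCNF violation.
{JobTitle, Salary} has no BCNF violation.
{EmpID, JobTitle, OfficeNo, Salary} has no BCNF violation.

{EmpID, JobTitle, OfficeNo, Salary}; {Location, Salary}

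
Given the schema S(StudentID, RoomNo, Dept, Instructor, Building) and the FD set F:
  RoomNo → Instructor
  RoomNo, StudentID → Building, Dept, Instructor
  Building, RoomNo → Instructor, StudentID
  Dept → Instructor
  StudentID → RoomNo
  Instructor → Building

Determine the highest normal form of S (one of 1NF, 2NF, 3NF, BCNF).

Candidate keys: {RoomNo}, {StudentID}. Prime attributes: {RoomNo, StudentID}.
For Dept → Instructor we have {Dept}⁺ = {Building, Dept, Instructor}; {Dept} is not a superkey, so BCNF fails.
Dept → Instructor determines the non-prime attribute {Instructor} from a non-superkey — 3NF is violated.
All keys have size 1, which rules out partial dependencies — 2NF is satisfied.

2NF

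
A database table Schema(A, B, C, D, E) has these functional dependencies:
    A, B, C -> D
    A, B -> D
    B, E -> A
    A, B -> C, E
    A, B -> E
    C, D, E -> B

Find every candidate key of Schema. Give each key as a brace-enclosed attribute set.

{A, B} is a candidate key since {A, B}⁺ = {A, B, C, D, E} covers every attribute.
{B, E} is a candidate key since {B, E}⁺ = {A, B, C, D, E} covers every attribute.
{C, D, E} is a candidate key since {C, D, E}⁺ = {A, B, C, D, E} covers every attribute.
No proper subset of any of these is a key, and no other minimal superkey exists.

{A, B}, {B, E}, {C, D, E}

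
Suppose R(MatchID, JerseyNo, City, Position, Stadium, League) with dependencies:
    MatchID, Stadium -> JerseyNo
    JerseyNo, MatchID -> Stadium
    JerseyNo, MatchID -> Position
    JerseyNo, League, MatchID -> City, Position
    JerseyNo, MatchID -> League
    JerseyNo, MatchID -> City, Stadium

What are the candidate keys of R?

No FD produces {MatchID}, so it must be in every candidate key.
{JerseyNo, MatchID}⁺ = {City, JerseyNo, League, MatchID, Position, Stadium}, which is every attribute, so {JerseyNo, MatchID} is a candidate key.
{MatchID, Stadium}⁺ = {City, JerseyNo, League, MatchID, Position, Stadium}, which is every attribute, so {MatchID, Stadium} is a candidate key.
No proper subset of any of these is a key, and no other minimal superkey exists.

{JerseyNo, MatchID}, {MatchID, Stadium}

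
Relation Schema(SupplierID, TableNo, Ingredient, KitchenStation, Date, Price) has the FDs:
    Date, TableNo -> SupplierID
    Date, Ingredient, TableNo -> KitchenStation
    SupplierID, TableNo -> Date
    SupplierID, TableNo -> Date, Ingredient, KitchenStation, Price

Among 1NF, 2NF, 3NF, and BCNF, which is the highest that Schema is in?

Candidate keys: {Date, TableNo}, {SupplierID, TableNo}. Prime attributes: {Date, SupplierID, TableNo}.
Each dependency's left side is a superkey — BCNF holds.

BCNF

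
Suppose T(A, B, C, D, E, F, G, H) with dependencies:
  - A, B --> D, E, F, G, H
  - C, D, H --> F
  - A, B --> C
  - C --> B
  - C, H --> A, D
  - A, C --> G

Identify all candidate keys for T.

Closure of {A, B} is {A, B, C, D, E, F, G, H}, the whole schema; {A, B} is a candidate key.
Closure of {A, C} is {A, B, C, D, E, F, G, H}, the whole schema; {A, C} is a candidate key.
Closure of {C, H} is {A, B, C, D, E, F, G, H}, the whole schema; {C, H} is a candidate key.
These are minimal and exhaustive — every other superkey contains one of them.

{A, B}, {A, C}, {C, H}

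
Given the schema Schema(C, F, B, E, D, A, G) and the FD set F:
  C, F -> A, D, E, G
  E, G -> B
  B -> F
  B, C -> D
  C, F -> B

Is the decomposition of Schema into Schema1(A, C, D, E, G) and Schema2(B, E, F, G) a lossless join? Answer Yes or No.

The shared attributes are {E, G} and {E, G}⁺ = {B, E, F, G}.
Schema2 is contained in that closure, so Schema1 ∩ Schema2 -> Schema2 holds and the join is lossless.

Yes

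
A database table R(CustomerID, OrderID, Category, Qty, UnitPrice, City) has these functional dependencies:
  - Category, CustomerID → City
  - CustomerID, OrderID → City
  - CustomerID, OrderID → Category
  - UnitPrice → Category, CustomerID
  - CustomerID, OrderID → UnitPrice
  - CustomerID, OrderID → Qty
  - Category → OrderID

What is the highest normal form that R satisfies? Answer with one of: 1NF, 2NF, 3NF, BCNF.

3NF

Candidate keys: {Category, CustomerID}, {CustomerID, OrderID}, {UnitPrice}. Prime attributes: {Category, CustomerID, OrderID, UnitPrice}.
Category → OrderID breaks BCNF: {Category}⁺ = {Category, OrderID}, so {Category} is not a superkey.
Its right-hand attributes {OrderID} are all prime, as are those of every other non-superkey FD — the relation is in 3NF.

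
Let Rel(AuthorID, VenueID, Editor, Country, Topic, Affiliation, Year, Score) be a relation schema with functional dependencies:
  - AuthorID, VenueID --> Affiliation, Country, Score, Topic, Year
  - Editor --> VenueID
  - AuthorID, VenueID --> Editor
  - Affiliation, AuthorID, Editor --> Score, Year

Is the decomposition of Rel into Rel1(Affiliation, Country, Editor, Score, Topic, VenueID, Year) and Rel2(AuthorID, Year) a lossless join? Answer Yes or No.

No

The shared attributes are {Year} and {Year}⁺ = {Year}.
Neither Rel1 nor Rel2 is contained in that closure, so the decomposition is lossy.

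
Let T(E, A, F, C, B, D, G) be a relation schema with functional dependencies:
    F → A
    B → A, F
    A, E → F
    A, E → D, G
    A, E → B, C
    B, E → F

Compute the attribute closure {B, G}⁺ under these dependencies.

{A, B, F, G}

Start with {B, G}.
B → A, F applies; add {A, F} → now {A, B, F, G}.
No further FD applies.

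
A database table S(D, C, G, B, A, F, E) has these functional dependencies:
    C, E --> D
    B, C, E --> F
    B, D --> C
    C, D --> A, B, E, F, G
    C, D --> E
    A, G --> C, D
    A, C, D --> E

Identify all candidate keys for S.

{A, G}, {B, D}, {C, D}, {C, E}

{A, G}⁺ = {A, B, C, D, E, F, G} — all of the relation — so {A, G} is a candidate key.
{B, D}⁺ = {A, B, C, D, E, F, G} — all of the relation — so {B, D} is a candidate key.
{C, D}⁺ = {A, B, C, D, E, F, G} — all of the relation — so {C, D} is a candidate key.
{C, E}⁺ = {A, B, C, D, E, F, G} — all of the relation — so {C, E} is a candidate key.
These are minimal and exhaustive — every other superkey contains one of them.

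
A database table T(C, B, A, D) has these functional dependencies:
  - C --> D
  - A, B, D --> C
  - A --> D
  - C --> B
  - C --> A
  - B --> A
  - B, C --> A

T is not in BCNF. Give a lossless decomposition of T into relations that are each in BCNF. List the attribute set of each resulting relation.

{A, B, C}; {A, D}

Candidate keys of the original relation: {B}, {C}.
In {A, B, C, D}, {A} is not a superkey ({A}⁺ restricted to this set is {A, D}), so split on A --> D into {A, D} and {A, B, C}.
{A, D} is in BCNF.
{A, B, C} is in BCNF.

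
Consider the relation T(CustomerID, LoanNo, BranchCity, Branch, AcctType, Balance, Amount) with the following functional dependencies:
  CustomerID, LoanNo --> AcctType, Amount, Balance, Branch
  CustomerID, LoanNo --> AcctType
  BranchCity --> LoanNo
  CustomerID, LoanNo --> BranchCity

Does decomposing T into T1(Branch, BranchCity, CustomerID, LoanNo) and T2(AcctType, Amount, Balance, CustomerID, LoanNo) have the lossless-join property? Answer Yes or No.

The shared attributes are {CustomerID, LoanNo} and {CustomerID, LoanNo}⁺ = {AcctType, Amount, Balance, Branch, BranchCity, CustomerID, LoanNo}.
Since T1 ⊆ {AcctType, Amount, Balance, Branch, BranchCity, CustomerID, LoanNo}, the intersection is a superkey of T1; the decomposition is lossless.

Yes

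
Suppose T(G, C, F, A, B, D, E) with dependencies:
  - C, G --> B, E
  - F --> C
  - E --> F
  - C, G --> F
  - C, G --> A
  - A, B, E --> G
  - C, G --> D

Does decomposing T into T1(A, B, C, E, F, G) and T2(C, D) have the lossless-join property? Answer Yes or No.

No

Common attributes: {C}; their closure is {C}.
Neither T1 nor T2 is contained in that closure, so the decomposition is lossy.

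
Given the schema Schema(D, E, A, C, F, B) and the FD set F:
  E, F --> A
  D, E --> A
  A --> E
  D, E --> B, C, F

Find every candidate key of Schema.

{A, D}, {D, E}

{D} never appears on the right of any FD, so every key must include it.
{A, D} is a candidate key since {A, D}⁺ = {A, B, C, D, E, F} covers every attribute.
{D, E} is a candidate key since {D, E}⁺ = {A, B, C, D, E, F} covers every attribute.
These are minimal and exhaustive — every other superkey contains one of them.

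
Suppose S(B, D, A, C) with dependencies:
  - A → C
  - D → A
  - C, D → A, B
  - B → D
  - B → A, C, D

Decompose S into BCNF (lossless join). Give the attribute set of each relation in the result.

{A, B, D}; {A, C}

Candidate keys of the original relation: {B}, {D}.
In {A, B, C, D}, {A} is not a superkey ({A}⁺ restricted to this set is {A, C}), so split on A → C into {A, C} and {A, B, D}.
{A, C} has no BCNF violation.
{A, B, D} has no BCNF violation.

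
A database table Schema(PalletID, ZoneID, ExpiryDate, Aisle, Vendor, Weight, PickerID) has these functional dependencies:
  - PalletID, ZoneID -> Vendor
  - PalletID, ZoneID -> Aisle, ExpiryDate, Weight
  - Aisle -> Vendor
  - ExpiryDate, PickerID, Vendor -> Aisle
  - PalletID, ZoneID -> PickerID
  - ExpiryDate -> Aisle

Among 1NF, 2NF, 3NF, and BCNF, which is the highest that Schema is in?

Candidate key: {PalletID, ZoneID}. Prime attributes: {PalletID, ZoneID}.
For Aisle -> Vendor we have {Aisle}⁺ = {Aisle, Vendor}; {Aisle} is not a superkey, so BCNF fails.
Because {Vendor} is non-prime and the left side of Aisle -> Vendor is not a superkey, the relation is not in 3NF.
No proper subset of a key has a non-prime attribute in its closure, so there is no partial dependency; 2NF holds.

2NF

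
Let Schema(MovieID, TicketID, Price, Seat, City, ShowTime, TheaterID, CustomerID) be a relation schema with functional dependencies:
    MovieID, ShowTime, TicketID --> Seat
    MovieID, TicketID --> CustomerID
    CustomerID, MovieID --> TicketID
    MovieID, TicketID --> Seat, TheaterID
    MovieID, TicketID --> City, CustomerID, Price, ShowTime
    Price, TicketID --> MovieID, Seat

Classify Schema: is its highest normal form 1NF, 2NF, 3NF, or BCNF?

BCNF

Candidate keys: {CustomerID, MovieID}, {MovieID, TicketID}, {Price, TicketID}. Prime attributes: {CustomerID, MovieID, Price, TicketID}.
Each dependency's left side is a superkey — BCNF holds.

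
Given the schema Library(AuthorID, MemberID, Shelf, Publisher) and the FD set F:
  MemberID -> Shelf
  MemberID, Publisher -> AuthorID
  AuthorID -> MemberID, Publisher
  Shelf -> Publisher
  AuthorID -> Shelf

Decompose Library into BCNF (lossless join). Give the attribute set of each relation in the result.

Candidate keys of the original relation: {AuthorID}, {MemberID}.
Within {AuthorID, MemberID, Publisher, Shelf}: {Shelf}⁺ ∩ {AuthorID, MemberID, Publisher, Shelf} = {Publisher, Shelf}, not the whole set, so Shelf -> Publisher violates BCNF; decompose into {Publisher, Shelf} and {AuthorID, MemberID, Shelf}.
{Publisher, Shelf}: every determinant is a superkey — BCNF.
{AuthorID, MemberID, Shelf}: every determinant is a superkey — BCNF.

{AuthorID, MemberID, Shelf}; {Publisher, Shelf}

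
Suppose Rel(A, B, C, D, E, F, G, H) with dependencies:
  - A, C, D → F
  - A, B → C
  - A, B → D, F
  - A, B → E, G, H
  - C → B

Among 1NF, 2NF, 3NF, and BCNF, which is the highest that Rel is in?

3NF

Candidate keys: {A, B}, {A, C}. Prime attributes: {A, B, C}.
C → B: {C}⁺ = {B, C}, which is not all of the attributes, so the left side is not a superkey — BCNF is violated.
Since {B} ⊆ prime attributes and every other non-superkey FD also has a prime right side, the schema is in 3NF.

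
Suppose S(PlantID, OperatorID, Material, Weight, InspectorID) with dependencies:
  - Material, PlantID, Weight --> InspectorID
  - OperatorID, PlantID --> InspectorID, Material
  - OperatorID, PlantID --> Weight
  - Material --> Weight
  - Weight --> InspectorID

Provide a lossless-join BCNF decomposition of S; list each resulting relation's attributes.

{InspectorID, Weight}; {Material, OperatorID, PlantID}; {Material, Weight}

Candidate key of the original relation: {OperatorID, PlantID}.
In {InspectorID, Material, OperatorID, PlantID, Weight}, {Material, PlantID, Weight} is not a superkey ({Material, PlantID, Weight}⁺ restricted to this set is {InspectorID, Material, PlantID, Weight}), so split on Material, PlantID, Weight --> InspectorID into {InspectorID, Material, PlantID, Weight} and {Material, OperatorID, PlantID, Weight}.
In {InspectorID, Material, PlantID, Weight}, {Material} is not a superkey ({Material}⁺ restricted to this set is {InspectorID, Material, Weight}), so split on Material --> InspectorID, Weight into {InspectorID, Material, Weight} and {Material, PlantID}.
In {InspectorID, Material, Weight}, {Weight} is not a superkey ({Weight}⁺ restricted to this set is {InspectorID, Weight}), so split on Weight --> InspectorID into {InspectorID, Weight} and {Material, Weight}.
{InspectorID, Weight}: every determinant is a superkey — BCNF.
{Material, Weight}: every determinant is a superkey — BCNF.
{Material, PlantID}: every determinant is a superkey — BCNF.
In {Material, OperatorID, PlantID, Weight}, {Material} is not a superkey ({Material}⁺ restricted to this set is {Material, Weight}), so split on Material --> Weight into {Material, Weight} and {Material, OperatorID, PlantID}.
{Material, Weight}: every determinant is a superkey — BCNF.
{Material, OperatorID, PlantID}: every determinant is a superkey — BCNF.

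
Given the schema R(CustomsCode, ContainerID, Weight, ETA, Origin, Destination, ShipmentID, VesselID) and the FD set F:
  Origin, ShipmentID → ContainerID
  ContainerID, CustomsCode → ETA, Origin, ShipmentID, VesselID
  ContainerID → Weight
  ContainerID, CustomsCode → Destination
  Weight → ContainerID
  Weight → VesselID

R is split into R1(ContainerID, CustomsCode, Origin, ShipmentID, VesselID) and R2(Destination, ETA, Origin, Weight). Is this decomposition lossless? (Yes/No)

No

The shared attributes are {Origin} and {Origin}⁺ = {Origin}.
The closure covers neither R1 nor R2 entirely; the join is not lossless.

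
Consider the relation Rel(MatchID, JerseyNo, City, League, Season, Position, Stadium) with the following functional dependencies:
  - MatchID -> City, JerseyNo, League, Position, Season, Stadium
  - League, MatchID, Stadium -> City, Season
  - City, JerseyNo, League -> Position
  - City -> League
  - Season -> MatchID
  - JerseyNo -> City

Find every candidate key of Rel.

Closure of {MatchID} is {City, JerseyNo, League, MatchID, Position, Season, Stadium}, the whole schema; {MatchID} is a candidate key.
Closure of {Season} is {City, JerseyNo, League, MatchID, Position, Season, Stadium}, the whole schema; {Season} is a candidate key.
These are minimal and exhaustive — every other superkey contains one of them.

{MatchID}, {Season}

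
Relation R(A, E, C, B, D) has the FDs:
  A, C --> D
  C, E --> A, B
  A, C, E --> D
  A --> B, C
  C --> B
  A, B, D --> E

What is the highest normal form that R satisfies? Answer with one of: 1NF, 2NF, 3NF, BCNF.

1NF

Candidate keys: {A}, {C, E}. Prime attributes: {A, C, E}.
C --> B: {C}⁺ = {B, C}, which is not all of the attributes, so the left side is not a superkey — BCNF is violated.
Because {B} is non-prime and the left side of C --> B is not a superkey, the relation is not in 3NF.
{C} is a proper subset of the key {C, E}, and {C}⁺ contains the non-prime attribute {B} — a partial dependency, so 2NF is violated.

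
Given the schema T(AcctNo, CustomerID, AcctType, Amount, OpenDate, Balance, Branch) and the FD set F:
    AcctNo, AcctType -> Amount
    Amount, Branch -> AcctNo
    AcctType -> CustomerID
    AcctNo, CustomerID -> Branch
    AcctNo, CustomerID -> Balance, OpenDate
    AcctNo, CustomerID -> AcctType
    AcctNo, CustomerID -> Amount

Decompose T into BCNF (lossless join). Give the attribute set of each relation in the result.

{AcctNo, Amount, Branch}; {AcctType, Amount, Balance, Branch, OpenDate}; {AcctType, CustomerID}

Candidate keys of the original relation: {AcctNo, AcctType}, {AcctNo, CustomerID}, {AcctType, Amount, Branch}, {Amount, Branch, CustomerID}.
In {AcctNo, AcctType, Amount, Balance, Branch, CustomerID, OpenDate}, {Amount, Branch} is not a superkey ({Amount, Branch}⁺ restricted to this set is {AcctNo, Amount, Branch}), so split on Amount, Branch -> AcctNo into {AcctNo, Amount, Branch} and {AcctType, Amount, Balance, Branch, CustomerID, OpenDate}.
{AcctNo, Amount, Branch} has no BCNF violation.
In {AcctType, Amount, Balance, Branch, CustomerID, OpenDate}, {AcctType} is not a superkey ({AcctType}⁺ restricted to this set is {AcctType, CustomerID}), so split on AcctType -> CustomerID into {AcctType, CustomerID} and {AcctType, Amount, Balance, Branch, OpenDate}.
{AcctType, CustomerID} has no BCNF violation.
{AcctType, Amount, Balance, Branch, OpenDate} has no BCNF violation.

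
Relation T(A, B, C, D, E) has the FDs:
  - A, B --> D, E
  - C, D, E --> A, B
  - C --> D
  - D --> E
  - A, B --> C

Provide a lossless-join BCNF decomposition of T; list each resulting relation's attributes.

{A, B, C, D}; {D, E}

Candidate keys of the original relation: {A, B}, {C}.
Within {A, B, C, D, E}: {D}⁺ ∩ {A, B, C, D, E} = {D, E}, not the whole set, so D --> E violates BCNF; decompose into {D, E} and {A, B, C, D}.
{D, E}: every determinant is a superkey — BCNF.
{A, B, C, D}: every determinant is a superkey — BCNF.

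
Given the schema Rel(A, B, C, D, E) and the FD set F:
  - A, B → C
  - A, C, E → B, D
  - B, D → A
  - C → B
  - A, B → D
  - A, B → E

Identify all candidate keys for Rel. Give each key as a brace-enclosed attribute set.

{A, B}, {A, C}, {B, D}, {C, D}

{A, B}⁺ = {A, B, C, D, E} — all of the relation — so {A, B} is a candidate key.
{A, C}⁺ = {A, B, C, D, E} — all of the relation — so {A, C} is a candidate key.
{B, D}⁺ = {A, B, C, D, E} — all of the relation — so {B, D} is a candidate key.
{C, D}⁺ = {A, B, C, D, E} — all of the relation — so {C, D} is a candidate key.
Any other superkey properly contains one of these, so there are no further candidate keys.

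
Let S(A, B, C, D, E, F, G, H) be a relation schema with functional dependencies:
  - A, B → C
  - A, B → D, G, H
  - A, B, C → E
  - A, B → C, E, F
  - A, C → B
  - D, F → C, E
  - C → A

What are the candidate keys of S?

{A, B}, {C}, {D, F}

{C}⁺ = {A, B, C, D, E, F, G, H}, which is every attribute, so {C} is a candidate key.
{A, B}⁺ = {A, B, C, D, E, F, G, H}, which is every attribute, so {A, B} is a candidate key.
{D, F}⁺ = {A, B, C, D, E, F, G, H}, which is every attribute, so {D, F} is a candidate key.
No proper subset of any of these is a key, and no other minimal superkey exists.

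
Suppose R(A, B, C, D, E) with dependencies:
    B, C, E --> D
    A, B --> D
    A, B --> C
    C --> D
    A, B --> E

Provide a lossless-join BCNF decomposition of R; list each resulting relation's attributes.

{A, B, C, E}; {C, D}

Candidate key of the original relation: {A, B}.
In {A, B, C, D, E}, {B, C, E} is not a superkey ({B, C, E}⁺ restricted to this set is {B, C, D, E}), so split on B, C, E --> D into {B, C, D, E} and {A, B, C, E}.
In {B, C, D, E}, {C} is not a superkey ({C}⁺ restricted to this set is {C, D}), so split on C --> D into {C, D} and {B, C, E}.
{C, D} is in BCNF.
{B, C, E} is in BCNF.
{A, B, C, E} is in BCNF.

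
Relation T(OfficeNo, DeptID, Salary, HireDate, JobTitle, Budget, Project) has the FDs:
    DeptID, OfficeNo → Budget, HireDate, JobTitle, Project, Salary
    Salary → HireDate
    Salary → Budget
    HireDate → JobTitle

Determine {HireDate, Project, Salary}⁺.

Start with {HireDate, Project, Salary}.
Salary → Budget applies; add {Budget} → now {Budget, HireDate, Project, Salary}.
HireDate → JobTitle applies; add {JobTitle} → now {Budget, HireDate, JobTitle, Project, Salary}.
No further FD applies.

{Budget, HireDate, JobTitle, Project, Salary}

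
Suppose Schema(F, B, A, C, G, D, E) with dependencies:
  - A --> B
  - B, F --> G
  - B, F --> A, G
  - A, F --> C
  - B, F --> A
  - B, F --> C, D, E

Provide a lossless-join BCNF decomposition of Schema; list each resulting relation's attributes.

{A, B}; {A, C, D, E, F, G}

Candidate keys of the original relation: {A, F}, {B, F}.
In {A, B, C, D, E, F, G}, {A} is not a superkey ({A}⁺ restricted to this set is {A, B}), so split on A --> B into {A, B} and {A, C, D, E, F, G}.
{A, B} is in BCNF.
{A, C, D, E, F, G} is in BCNF.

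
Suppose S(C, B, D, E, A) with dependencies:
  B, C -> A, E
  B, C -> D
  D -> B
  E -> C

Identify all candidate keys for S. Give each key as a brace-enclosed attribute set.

Closure of {B, C} is {A, B, C, D, E}, the whole schema; {B, C} is a candidate key.
Closure of {B, E} is {A, B, C, D, E}, the whole schema; {B, E} is a candidate key.
Closure of {C, D} is {A, B, C, D, E}, the whole schema; {C, D} is a candidate key.
Closure of {D, E} is {A, B, C, D, E}, the whole schema; {D, E} is a candidate key.
No proper subset of any of these is a key, and no other minimal superkey exists.

{B, C}, {B, E}, {C, D}, {D, E}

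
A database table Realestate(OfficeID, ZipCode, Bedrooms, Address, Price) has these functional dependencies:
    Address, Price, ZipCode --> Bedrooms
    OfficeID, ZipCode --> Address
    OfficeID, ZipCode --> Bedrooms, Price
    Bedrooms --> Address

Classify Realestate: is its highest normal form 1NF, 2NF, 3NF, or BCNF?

2NF

Candidate key: {OfficeID, ZipCode}. Prime attributes: {OfficeID, ZipCode}.
For Address, Price, ZipCode --> Bedrooms we have {Address, Price, ZipCode}⁺ = {Address, Bedrooms, Price, ZipCode}; {Address, Price, ZipCode} is not a superkey, so BCNF fails.
Address, Price, ZipCode --> Bedrooms has non-prime {Bedrooms} on the right and a non-superkey on the left, so 3NF fails.
Checking every proper subset of each key, none determines a non-prime attribute — 2NF is satisfied.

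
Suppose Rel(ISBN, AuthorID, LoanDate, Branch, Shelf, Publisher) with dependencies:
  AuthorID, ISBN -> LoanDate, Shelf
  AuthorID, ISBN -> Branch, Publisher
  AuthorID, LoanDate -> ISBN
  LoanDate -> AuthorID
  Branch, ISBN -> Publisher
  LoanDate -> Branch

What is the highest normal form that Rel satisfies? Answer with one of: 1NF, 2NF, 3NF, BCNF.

Candidate keys: {AuthorID, ISBN}, {LoanDate}. Prime attributes: {AuthorID, ISBN, LoanDate}.
Branch, ISBN -> Publisher breaks BCNF: {Branch, ISBN}⁺ = {Branch, ISBN, Publisher}, so {Branch, ISBN} is not a superkey.
Because {Publisher} is non-prime and the left side of Branch, ISBN -> Publisher is not a superkey, the relation is not in 3NF.
No proper subset of a key has a non-prime attribute in its closure, so there is no partial dependency; 2NF holds.

2NF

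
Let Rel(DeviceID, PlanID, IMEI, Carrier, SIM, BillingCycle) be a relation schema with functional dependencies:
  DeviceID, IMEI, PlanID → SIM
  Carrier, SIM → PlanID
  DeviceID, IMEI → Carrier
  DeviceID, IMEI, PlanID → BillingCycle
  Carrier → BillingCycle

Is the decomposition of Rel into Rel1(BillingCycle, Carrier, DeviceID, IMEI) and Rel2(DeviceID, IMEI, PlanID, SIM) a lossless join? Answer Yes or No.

Yes

The shared attributes are {DeviceID, IMEI} and {DeviceID, IMEI}⁺ = {BillingCycle, Carrier, DeviceID, IMEI}.
Since Rel1 ⊆ {BillingCycle, Carrier, DeviceID, IMEI}, the intersection is a superkey of Rel1; the decomposition is lossless.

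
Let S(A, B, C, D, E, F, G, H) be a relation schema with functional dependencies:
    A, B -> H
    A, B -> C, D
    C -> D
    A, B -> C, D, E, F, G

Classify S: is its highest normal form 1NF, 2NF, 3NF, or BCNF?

Candidate key: {A, B}. Prime attributes: {A, B}.
C -> D: {C}⁺ = {C, D}, which is not all of the attributes, so the left side is not a superkey — BCNF is violated.
C -> D has non-prime {D} on the right and a non-superkey on the left, so 3NF fails.
No proper subset of a key has a non-prime attribute in its closure, so there is no partial dependency; 2NF holds.

2NF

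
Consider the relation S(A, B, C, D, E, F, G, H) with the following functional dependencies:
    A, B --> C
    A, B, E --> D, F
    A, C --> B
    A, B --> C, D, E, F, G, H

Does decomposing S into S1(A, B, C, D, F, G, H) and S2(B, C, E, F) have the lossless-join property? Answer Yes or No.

No

The shared attributes are {B, C, F} and {B, C, F}⁺ = {B, C, F}.
S1 ⊄ {B, C, F} and S2 ⊄ {B, C, F}, so the split is lossy.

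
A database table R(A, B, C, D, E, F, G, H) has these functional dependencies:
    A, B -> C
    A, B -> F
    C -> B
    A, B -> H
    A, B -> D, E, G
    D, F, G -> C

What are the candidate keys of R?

{A, B}, {A, C}, {A, D, F, G}

No FD produces {A}, so it must be in every candidate key.
{A, B}⁺ = {A, B, C, D, E, F, G, H} — all of the relation — so {A, B} is a candidate key.
{A, C}⁺ = {A, B, C, D, E, F, G, H} — all of the relation — so {A, C} is a candidate key.
{A, D, F, G}⁺ = {A, B, C, D, E, F, G, H} — all of the relation — so {A, D, F, G} is a candidate key.
These are minimal and exhaustive — every other superkey contains one of them.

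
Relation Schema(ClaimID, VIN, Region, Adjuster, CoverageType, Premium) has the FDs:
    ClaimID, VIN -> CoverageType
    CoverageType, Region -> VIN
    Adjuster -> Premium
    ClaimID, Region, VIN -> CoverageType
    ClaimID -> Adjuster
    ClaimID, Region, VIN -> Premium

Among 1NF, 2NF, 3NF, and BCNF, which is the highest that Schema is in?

Candidate keys: {ClaimID, CoverageType, Region}, {ClaimID, Region, VIN}. Prime attributes: {ClaimID, CoverageType, Region, VIN}.
ClaimID, VIN -> CoverageType: {ClaimID, VIN}⁺ = {Adjuster, ClaimID, CoverageType, Premium, VIN}, which is not all of the attributes, so the left side is not a superkey — BCNF is violated.
Because {Premium} is non-prime and the left side of Adjuster -> Premium is not a superkey, the relation is not in 3NF.
The proper key subset {ClaimID} of {ClaimID, CoverageType, Region} determines non-prime {Adjuster, Premium}, so the relation is not even in 2NF.

1NF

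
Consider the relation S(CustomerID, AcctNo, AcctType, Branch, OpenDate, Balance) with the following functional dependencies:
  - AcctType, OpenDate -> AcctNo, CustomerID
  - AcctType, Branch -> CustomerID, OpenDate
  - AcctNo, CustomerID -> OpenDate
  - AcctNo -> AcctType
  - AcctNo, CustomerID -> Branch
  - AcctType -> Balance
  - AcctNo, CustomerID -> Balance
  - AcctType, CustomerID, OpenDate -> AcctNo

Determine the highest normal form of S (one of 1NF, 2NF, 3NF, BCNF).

Candidate keys: {AcctNo, Branch}, {AcctNo, CustomerID}, {AcctNo, OpenDate}, {AcctType, Branch}, {AcctType, OpenDate}. Prime attributes: {AcctNo, AcctType, Branch, CustomerID, OpenDate}.
AcctNo -> AcctType breaks BCNF: {AcctNo}⁺ = {AcctNo, AcctType, Balance}, so {AcctNo} is not a superkey.
AcctType -> Balance has non-prime {Balance} on the right and a non-superkey on the left, so 3NF fails.
Since {AcctNo} ⊂ {AcctNo, Branch} and {AcctNo}⁺ ⊇ {Balance} with {Balance} non-prime, there is a partial dependency; 2NF fails.

1NF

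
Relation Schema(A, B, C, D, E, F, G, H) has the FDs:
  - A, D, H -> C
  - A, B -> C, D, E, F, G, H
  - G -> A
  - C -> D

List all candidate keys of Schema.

{A, B}, {B, G}

Attributes never on any right-hand side: {B} — every candidate key must contain it.
{A, B}⁺ = {A, B, C, D, E, F, G, H} — all of the relation — so {A, B} is a candidate key.
{B, G}⁺ = {A, B, C, D, E, F, G, H} — all of the relation — so {B, G} is a candidate key.
No proper subset of any of these is a key, and no other minimal superkey exists.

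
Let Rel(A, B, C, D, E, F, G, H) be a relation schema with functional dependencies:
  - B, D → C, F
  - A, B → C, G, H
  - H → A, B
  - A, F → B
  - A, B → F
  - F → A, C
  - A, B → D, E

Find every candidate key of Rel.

{F} is a candidate key since {F}⁺ = {A, B, C, D, E, F, G, H} covers every attribute.
{H} is a candidate key since {H}⁺ = {A, B, C, D, E, F, G, H} covers every attribute.
{A, B} is a candidate key since {A, B}⁺ = {A, B, C, D, E, F, G, H} covers every attribute.
{B, D} is a candidate key since {B, D}⁺ = {A, B, C, D, E, F, G, H} covers every attribute.
Any other superkey properly contains one of these, so there are no further candidate keys.

{A, B}, {B, D}, {F}, {H}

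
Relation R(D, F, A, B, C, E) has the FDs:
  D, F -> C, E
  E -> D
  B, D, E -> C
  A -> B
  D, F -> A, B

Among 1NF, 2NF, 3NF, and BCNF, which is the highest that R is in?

2NF

Candidate keys: {D, F}, {E, F}. Prime attributes: {D, E, F}.
E -> D breaks BCNF: {E}⁺ = {D, E}, so {E} is not a superkey.
B, D, E -> C has non-prime {C} on the right and a non-superkey on the left, so 3NF fails.
No non-prime attribute depends on a proper subset of any candidate key, so 2NF holds.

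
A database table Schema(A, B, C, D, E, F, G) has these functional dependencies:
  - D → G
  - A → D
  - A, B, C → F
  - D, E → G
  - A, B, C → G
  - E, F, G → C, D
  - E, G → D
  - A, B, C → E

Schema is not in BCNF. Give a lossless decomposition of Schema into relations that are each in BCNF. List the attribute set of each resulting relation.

{A, B, E, F}; {A, C, E, F}; {A, D}; {D, G}

Candidate keys of the original relation: {A, B, C}, {A, B, E, F}.
In {A, B, C, D, E, F, G}, {D} is not a superkey ({D}⁺ restricted to this set is {D, G}), so split on D → G into {D, G} and {A, B, C, D, E, F}.
{D, G} is in BCNF.
In {A, B, C, D, E, F}, {A} is not a superkey ({A}⁺ restricted to this set is {A, D}), so split on A → D into {A, D} and {A, B, C, E, F}.
{A, D} is in BCNF.
In {A, B, C, E, F}, {A, E, F} is not a superkey ({A, E, F}⁺ restricted to this set is {A, C, E, F}), so split on A, E, F → C into {A, C, E, F} and {A, B, E, F}.
{A, C, E, F} is in BCNF.
{A, B, E, F} is in BCNF.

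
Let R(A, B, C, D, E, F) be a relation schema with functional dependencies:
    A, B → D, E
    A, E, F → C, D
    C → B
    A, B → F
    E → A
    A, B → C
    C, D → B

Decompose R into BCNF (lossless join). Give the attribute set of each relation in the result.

Candidate keys of the original relation: {A, B}, {A, C}, {B, E}, {C, E}, {E, F}.
{A, B, C, D, E, F}: {C} determines {B, C} here but is not a superkey — split on C → B, giving {B, C} and {A, C, D, E, F}.
{B, C}: every determinant is a superkey — BCNF.
{A, C, D, E, F}: {E} determines {A, E} here but is not a superkey — split on E → A, giving {A, E} and {C, D, E, F}.
{A, E}: every determinant is a superkey — BCNF.
{C, D, E, F}: every determinant is a superkey — BCNF.

{A, E}; {B, C}; {C, D, E, F}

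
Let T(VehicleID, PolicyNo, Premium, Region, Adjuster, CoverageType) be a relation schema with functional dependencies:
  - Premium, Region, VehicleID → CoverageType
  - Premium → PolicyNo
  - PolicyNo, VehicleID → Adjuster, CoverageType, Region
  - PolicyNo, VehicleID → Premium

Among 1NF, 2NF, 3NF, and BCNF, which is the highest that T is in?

3NF

Candidate keys: {PolicyNo, VehicleID}, {Premium, VehicleID}. Prime attributes: {PolicyNo, Premium, VehicleID}.
Premium → PolicyNo: {Premium}⁺ = {PolicyNo, Premium}, which is not all of the attributes, so the left side is not a superkey — BCNF is violated.
Since {PolicyNo} ⊆ prime attributes and every other non-superkey FD also has a prime right side, the schema is in 3NF.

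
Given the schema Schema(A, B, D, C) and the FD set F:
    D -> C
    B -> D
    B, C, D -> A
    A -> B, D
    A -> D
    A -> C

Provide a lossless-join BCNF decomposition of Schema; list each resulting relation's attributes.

{A, B, D}; {C, D}

Candidate keys of the original relation: {A}, {B}.
In {A, B, C, D}, {D} is not a superkey ({D}⁺ restricted to this set is {C, D}), so split on D -> C into {C, D} and {A, B, D}.
{C, D}: every determinant is a superkey — BCNF.
{A, B, D}: every determinant is a superkey — BCNF.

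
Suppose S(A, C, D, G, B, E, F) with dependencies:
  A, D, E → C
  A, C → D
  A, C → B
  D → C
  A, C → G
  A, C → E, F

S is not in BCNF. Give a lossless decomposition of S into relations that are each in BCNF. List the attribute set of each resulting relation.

Candidate keys of the original relation: {A, C}, {A, D}.
Within {A, B, C, D, E, F, G}: {D}⁺ ∩ {A, B, C, D, E, F, G} = {C, D}, not the whole set, so D → C violates BCNF; decompose into {C, D} and {A, B, D, E, F, G}.
{C, D}: every determinant is a superkey — BCNF.
{A, B, D, E, F, G}: every determinant is a superkey — BCNF.

{A, B, D, E, F, G}; {C, D}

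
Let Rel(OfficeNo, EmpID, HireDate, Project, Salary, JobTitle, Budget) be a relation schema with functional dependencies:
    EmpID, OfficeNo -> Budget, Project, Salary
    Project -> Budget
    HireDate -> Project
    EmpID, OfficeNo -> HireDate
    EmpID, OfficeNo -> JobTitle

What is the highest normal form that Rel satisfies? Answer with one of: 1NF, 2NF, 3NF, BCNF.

Candidate key: {EmpID, OfficeNo}. Prime attributes: {EmpID, OfficeNo}.
For Project -> Budget we have {Project}⁺ = {Budget, Project}; {Project} is not a superkey, so BCNF fails.
Project -> Budget determines the non-prime attribute {Budget} from a non-superkey — 3NF is violated.
Checking every proper subset of each key, none determines a non-prime attribute — 2NF is satisfied.

2NF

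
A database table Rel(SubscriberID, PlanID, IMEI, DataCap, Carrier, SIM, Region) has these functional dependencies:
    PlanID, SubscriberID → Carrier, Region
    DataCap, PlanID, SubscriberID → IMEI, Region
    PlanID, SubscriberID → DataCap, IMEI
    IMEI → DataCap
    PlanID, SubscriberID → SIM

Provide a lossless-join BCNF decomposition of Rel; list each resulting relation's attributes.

{Carrier, IMEI, PlanID, Region, SIM, SubscriberID}; {DataCap, IMEI}

Candidate key of the original relation: {PlanID, SubscriberID}.
In {Carrier, DataCap, IMEI, PlanID, Region, SIM, SubscriberID}, {IMEI} is not a superkey ({IMEI}⁺ restricted to this set is {DataCap, IMEI}), so split on IMEI → DataCap into {DataCap, IMEI} and {Carrier, IMEI, PlanID, Region, SIM, SubscriberID}.
{DataCap, IMEI} is in BCNF.
{Carrier, IMEI, PlanID, Region, SIM, SubscriberID} is in BCNF.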